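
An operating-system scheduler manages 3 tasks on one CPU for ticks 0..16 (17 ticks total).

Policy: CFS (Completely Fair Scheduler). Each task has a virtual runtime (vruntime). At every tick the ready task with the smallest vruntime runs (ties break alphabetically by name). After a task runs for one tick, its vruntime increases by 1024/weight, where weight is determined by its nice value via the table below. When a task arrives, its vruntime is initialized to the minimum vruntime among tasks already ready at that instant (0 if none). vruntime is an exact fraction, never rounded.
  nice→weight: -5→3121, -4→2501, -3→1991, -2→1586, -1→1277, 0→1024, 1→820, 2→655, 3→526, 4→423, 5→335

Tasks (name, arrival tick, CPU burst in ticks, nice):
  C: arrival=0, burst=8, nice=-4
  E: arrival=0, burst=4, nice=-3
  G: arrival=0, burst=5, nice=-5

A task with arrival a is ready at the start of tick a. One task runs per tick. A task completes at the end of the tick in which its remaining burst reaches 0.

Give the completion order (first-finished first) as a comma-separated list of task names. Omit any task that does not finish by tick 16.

completion order = G, E, C

t=0: vr[C=0 E=0 G=0] → run C
t=1: vr[C=1024/2501 E=0 G=0] → run E
t=2: vr[C=1024/2501 E=1024/1991 G=0] → run G
t=3: vr[C=1024/2501 E=1024/1991 G=1024/3121] → run G
t=4: vr[C=1024/2501 E=1024/1991 G=2048/3121] → run C
t=5: vr[C=2048/2501 E=1024/1991 G=2048/3121] → run E
t=6: vr[C=2048/2501 E=2048/1991 G=2048/3121] → run G
t=7: vr[C=2048/2501 E=2048/1991 G=3072/3121] → run C
t=8: vr[C=3072/2501 E=2048/1991 G=3072/3121] → run G
t=9: vr[C=3072/2501 E=2048/1991 G=4096/3121] → run E
t=10: vr[C=3072/2501 E=3072/1991 G=4096/3121] → run C
t=11: vr[C=4096/2501 E=3072/1991 G=4096/3121] → run G
t=12: vr[C=4096/2501 E=3072/1991] → run E
t=13: vr[C=4096/2501] → run C
t=14: vr[C=5120/2501] → run C
t=15: vr[C=6144/2501] → run C
t=16: vr[C=7168/2501] → run C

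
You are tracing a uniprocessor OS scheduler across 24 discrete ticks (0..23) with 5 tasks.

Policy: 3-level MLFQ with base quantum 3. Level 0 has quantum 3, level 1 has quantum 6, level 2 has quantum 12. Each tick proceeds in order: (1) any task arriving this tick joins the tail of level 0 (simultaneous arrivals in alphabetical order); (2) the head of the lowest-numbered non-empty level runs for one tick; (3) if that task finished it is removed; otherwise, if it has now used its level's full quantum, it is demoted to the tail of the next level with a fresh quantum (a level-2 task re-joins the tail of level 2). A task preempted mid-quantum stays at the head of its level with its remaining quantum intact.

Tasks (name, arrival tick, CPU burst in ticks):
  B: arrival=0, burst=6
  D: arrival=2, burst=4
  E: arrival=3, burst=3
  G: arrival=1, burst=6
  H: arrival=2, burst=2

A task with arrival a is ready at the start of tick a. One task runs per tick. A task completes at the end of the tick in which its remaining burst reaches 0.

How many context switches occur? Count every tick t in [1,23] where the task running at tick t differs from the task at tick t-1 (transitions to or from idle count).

t=0: L0/L1/L2 = B/-/- → run B
t=1: L0/L1/L2 = BG/-/- → run B
t=2: L0/L1/L2 = BGDH/-/- → run B
t=3: L0/L1/L2 = GDHE/B/- → run G
t=4: L0/L1/L2 = GDHE/B/- → run G
t=5: L0/L1/L2 = GDHE/B/- → run G
t=6: L0/L1/L2 = DHE/BG/- → run D
t=7: L0/L1/L2 = DHE/BG/- → run D
t=8: L0/L1/L2 = DHE/BG/- → run D
t=9: L0/L1/L2 = HE/BGD/- → run H
t=10: L0/L1/L2 = HE/BGD/- → run H
t=11: L0/L1/L2 = E/BGD/- → run E
t=12: L0/L1/L2 = E/BGD/- → run E
t=13: L0/L1/L2 = E/BGD/- → run E
t=14: L0/L1/L2 = -/BGD/- → run B
t=15: L0/L1/L2 = -/BGD/- → run B
t=16: L0/L1/L2 = -/BGD/- → run B
t=17: L0/L1/L2 = -/GD/- → run G
t=18: L0/L1/L2 = -/GD/- → run G
t=19: L0/L1/L2 = -/GD/- → run G
t=20: L0/L1/L2 = -/D/- → run D
t=21: (idle)
t=22: (idle)
t=23: (idle)

context switches = 8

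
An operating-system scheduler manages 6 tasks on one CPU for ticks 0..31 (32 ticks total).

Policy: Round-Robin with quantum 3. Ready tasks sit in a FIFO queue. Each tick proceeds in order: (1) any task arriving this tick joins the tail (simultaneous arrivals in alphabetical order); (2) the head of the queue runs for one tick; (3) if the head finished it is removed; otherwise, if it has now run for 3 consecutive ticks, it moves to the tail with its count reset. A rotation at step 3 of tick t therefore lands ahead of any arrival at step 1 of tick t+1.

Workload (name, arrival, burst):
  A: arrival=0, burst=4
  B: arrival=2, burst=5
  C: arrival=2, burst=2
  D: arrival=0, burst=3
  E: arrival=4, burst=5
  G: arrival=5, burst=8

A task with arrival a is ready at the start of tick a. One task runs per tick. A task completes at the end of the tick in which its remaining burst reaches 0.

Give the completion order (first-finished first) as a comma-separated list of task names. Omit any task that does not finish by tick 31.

t=0: queue=[A,D] q_used=0 → run A
t=1: queue=[A,D] q_used=1 → run A
t=2: queue=[A,D,B,C] q_used=2 → run A
t=3: queue=[D,B,C,A] q_used=0 → run D
t=4: queue=[D,B,C,A,E] q_used=1 → run D
t=5: queue=[D,B,C,A,E,G] q_used=2 → run D
t=6: queue=[B,C,A,E,G] q_used=0 → run B
t=7: queue=[B,C,A,E,G] q_used=1 → run B
t=8: queue=[B,C,A,E,G] q_used=2 → run B
t=9: queue=[C,A,E,G,B] q_used=0 → run C
t=10: queue=[C,A,E,G,B] q_used=1 → run C
t=11: queue=[A,E,G,B] q_used=0 → run A
t=12: queue=[E,G,B] q_used=0 → run E
t=13: queue=[E,G,B] q_used=1 → run E
t=14: queue=[E,G,B] q_used=2 → run E
t=15: queue=[G,B,E] q_used=0 → run G
t=16: queue=[G,B,E] q_used=1 → run G
t=17: queue=[G,B,E] q_used=2 → run G
t=18: queue=[B,E,G] q_used=0 → run B
t=19: queue=[B,E,G] q_used=1 → run B
t=20: queue=[E,G] q_used=0 → run E
t=21: queue=[E,G] q_used=1 → run E
t=22: queue=[G] q_used=0 → run G
t=23: queue=[G] q_used=1 → run G
t=24: queue=[G] q_used=2 → run G
t=25: queue=[G] q_used=0 → run G
t=26: queue=[G] q_used=1 → run G
t=27: (idle)
t=28: (idle)
t=29: (idle)
t=30: (idle)
t=31: (idle)

completion order = D, C, A, B, E, G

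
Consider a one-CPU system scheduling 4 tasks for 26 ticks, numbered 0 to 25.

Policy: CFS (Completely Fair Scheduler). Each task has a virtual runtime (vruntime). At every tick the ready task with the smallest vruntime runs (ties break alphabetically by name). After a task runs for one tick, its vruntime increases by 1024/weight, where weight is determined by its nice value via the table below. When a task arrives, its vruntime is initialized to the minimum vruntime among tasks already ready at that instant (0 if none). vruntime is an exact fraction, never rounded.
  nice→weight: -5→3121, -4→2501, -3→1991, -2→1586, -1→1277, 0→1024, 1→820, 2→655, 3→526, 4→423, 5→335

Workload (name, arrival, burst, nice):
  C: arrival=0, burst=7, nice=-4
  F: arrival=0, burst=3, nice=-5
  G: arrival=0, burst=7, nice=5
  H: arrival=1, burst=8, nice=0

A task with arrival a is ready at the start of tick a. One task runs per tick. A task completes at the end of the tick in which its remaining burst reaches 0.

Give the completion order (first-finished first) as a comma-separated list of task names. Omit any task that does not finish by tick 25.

completion order = F, C, H, G

t=0: vr[C=0 F=0 G=0] → run C
t=1: vr[C=1024/2501 F=0 G=0 H=0] → run F
t=2: vr[C=1024/2501 F=1024/3121 G=0 H=0] → run G
t=3: vr[C=1024/2501 F=1024/3121 G=1024/335 H=0] → run H
t=4: vr[C=1024/2501 F=1024/3121 G=1024/335 H=1] → run F
t=5: vr[C=1024/2501 F=2048/3121 G=1024/335 H=1] → run C
t=6: vr[C=2048/2501 F=2048/3121 G=1024/335 H=1] → run F
t=7: vr[C=2048/2501 G=1024/335 H=1] → run C
t=8: vr[C=3072/2501 G=1024/335 H=1] → run H
t=9: vr[C=3072/2501 G=1024/335 H=2] → run C
t=10: vr[C=4096/2501 G=1024/335 H=2] → run C
t=11: vr[C=5120/2501 G=1024/335 H=2] → run H
t=12: vr[C=5120/2501 G=1024/335 H=3] → run C
t=13: vr[C=6144/2501 G=1024/335 H=3] → run C
t=14: vr[G=1024/335 H=3] → run H
t=15: vr[G=1024/335 H=4] → run G
t=16: vr[G=2048/335 H=4] → run H
t=17: vr[G=2048/335 H=5] → run H
t=18: vr[G=2048/335 H=6] → run H
t=19: vr[G=2048/335 H=7] → run G
t=20: vr[G=3072/335 H=7] → run H
t=21: vr[G=3072/335] → run G
t=22: vr[G=4096/335] → run G
t=23: vr[G=1024/67] → run G
t=24: vr[G=6144/335] → run G
t=25: (idle)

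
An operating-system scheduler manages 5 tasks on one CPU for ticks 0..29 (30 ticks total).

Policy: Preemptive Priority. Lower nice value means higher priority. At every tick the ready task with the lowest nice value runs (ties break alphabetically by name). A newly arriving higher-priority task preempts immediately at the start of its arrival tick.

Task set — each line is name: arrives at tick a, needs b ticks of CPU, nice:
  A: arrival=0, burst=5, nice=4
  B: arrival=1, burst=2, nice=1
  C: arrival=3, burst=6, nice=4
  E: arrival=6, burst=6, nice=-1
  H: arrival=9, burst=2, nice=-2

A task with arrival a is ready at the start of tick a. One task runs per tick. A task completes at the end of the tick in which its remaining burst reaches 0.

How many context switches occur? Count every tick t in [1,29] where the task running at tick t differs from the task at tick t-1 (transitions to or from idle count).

t=0: ready={A} → run A
t=1: ready={A,B} → run B
t=2: ready={A,B} → run B
t=3: ready={A,C} → run A
t=4: ready={A,C} → run A
t=5: ready={A,C} → run A
t=6: ready={A,C,E} → run E
t=7: ready={A,C,E} → run E
t=8: ready={A,C,E} → run E
t=9: ready={A,C,E,H} → run H
t=10: ready={A,C,E,H} → run H
t=11: ready={A,C,E} → run E
t=12: ready={A,C,E} → run E
t=13: ready={A,C,E} → run E
t=14: ready={A,C} → run A
t=15: ready={C} → run C
t=16: ready={C} → run C
t=17: ready={C} → run C
t=18: ready={C} → run C
t=19: ready={C} → run C
t=20: ready={C} → run C
t=21: (idle)
t=22: (idle)
t=23: (idle)
t=24: (idle)
t=25: (idle)
t=26: (idle)
t=27: (idle)
t=28: (idle)
t=29: (idle)

context switches = 8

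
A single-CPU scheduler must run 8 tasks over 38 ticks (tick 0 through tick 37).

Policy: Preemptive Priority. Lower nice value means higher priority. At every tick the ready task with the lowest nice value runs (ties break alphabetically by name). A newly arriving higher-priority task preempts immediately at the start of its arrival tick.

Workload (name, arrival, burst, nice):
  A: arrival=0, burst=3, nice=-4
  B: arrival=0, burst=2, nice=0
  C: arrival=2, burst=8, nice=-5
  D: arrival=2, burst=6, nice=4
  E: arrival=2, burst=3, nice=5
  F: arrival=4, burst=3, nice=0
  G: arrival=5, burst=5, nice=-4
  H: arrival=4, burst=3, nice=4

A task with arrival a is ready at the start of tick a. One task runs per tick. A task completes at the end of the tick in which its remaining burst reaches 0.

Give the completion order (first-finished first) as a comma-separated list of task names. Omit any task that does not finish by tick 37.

t=0: ready={A,B} → run A
t=1: ready={A,B} → run A
t=2: ready={A,B,C,D,E} → run C
t=3: ready={A,B,C,D,E} → run C
t=4: ready={A,B,C,D,E,F,H} → run C
t=5: ready={A,B,C,D,E,F,G,H} → run C
t=6: ready={A,B,C,D,E,F,G,H} → run C
t=7: ready={A,B,C,D,E,F,G,H} → run C
t=8: ready={A,B,C,D,E,F,G,H} → run C
t=9: ready={A,B,C,D,E,F,G,H} → run C
t=10: ready={A,B,D,E,F,G,H} → run A
t=11: ready={B,D,E,F,G,H} → run G
t=12: ready={B,D,E,F,G,H} → run G
t=13: ready={B,D,E,F,G,H} → run G
t=14: ready={B,D,E,F,G,H} → run G
t=15: ready={B,D,E,F,G,H} → run G
t=16: ready={B,D,E,F,H} → run B
t=17: ready={B,D,E,F,H} → run B
t=18: ready={D,E,F,H} → run F
t=19: ready={D,E,F,H} → run F
t=20: ready={D,E,F,H} → run F
t=21: ready={D,E,H} → run D
t=22: ready={D,E,H} → run D
t=23: ready={D,E,H} → run D
t=24: ready={D,E,H} → run D
t=25: ready={D,E,H} → run D
t=26: ready={D,E,H} → run D
t=27: ready={E,H} → run H
t=28: ready={E,H} → run H
t=29: ready={E,H} → run H
t=30: ready={E} → run E
t=31: ready={E} → run E
t=32: ready={E} → run E
t=33: (idle)
t=34: (idle)
t=35: (idle)
t=36: (idle)
t=37: (idle)

completion order = C, A, G, B, F, D, H, E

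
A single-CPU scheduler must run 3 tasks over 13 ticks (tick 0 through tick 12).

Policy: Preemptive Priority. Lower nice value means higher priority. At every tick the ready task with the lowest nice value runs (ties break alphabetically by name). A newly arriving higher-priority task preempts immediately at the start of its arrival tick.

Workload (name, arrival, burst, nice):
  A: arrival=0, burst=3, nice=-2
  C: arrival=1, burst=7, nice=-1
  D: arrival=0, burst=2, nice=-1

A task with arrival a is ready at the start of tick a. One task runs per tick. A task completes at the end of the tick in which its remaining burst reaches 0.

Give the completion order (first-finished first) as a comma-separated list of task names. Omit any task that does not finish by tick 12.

t=0: ready={A,D} → run A
t=1: ready={A,C,D} → run A
t=2: ready={A,C,D} → run A
t=3: ready={C,D} → run C
t=4: ready={C,D} → run C
t=5: ready={C,D} → run C
t=6: ready={C,D} → run C
t=7: ready={C,D} → run C
t=8: ready={C,D} → run C
t=9: ready={C,D} → run C
t=10: ready={D} → run D
t=11: ready={D} → run D
t=12: (idle)

completion order = A, C, D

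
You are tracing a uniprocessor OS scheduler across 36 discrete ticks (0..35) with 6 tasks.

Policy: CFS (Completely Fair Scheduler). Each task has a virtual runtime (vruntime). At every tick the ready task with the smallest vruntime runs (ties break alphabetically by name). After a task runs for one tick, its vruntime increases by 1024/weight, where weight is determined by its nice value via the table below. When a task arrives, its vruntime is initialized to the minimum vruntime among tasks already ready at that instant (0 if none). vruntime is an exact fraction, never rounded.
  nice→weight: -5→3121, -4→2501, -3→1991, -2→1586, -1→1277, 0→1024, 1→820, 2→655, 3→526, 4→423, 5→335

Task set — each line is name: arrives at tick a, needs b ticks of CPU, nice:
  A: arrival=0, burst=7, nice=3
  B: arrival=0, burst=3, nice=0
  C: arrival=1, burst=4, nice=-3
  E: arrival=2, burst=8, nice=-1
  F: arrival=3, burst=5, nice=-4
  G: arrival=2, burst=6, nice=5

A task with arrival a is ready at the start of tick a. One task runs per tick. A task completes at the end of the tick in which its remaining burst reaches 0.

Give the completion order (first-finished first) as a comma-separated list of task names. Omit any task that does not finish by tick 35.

completion order = C, F, B, E, A, G

t=0: vr[A=0 B=0] → run A
t=1: vr[A=512/263 B=0 C=0] → run B
t=2: vr[A=512/263 B=1 C=0 E=0 G=0] → run C
t=3: vr[A=512/263 B=1 C=1024/1991 E=0 F=0 G=0] → run E
t=4: vr[A=512/263 B=1 C=1024/1991 E=1024/1277 F=0 G=0] → run F
t=5: vr[A=512/263 B=1 C=1024/1991 E=1024/1277 F=1024/2501 G=0] → run G
t=6: vr[A=512/263 B=1 C=1024/1991 E=1024/1277 F=1024/2501 G=1024/335] → run F
t=7: vr[A=512/263 B=1 C=1024/1991 E=1024/1277 F=2048/2501 G=1024/335] → run C
t=8: vr[A=512/263 B=1 C=2048/1991 E=1024/1277 F=2048/2501 G=1024/335] → run E
t=9: vr[A=512/263 B=1 C=2048/1991 E=2048/1277 F=2048/2501 G=1024/335] → run F
t=10: vr[A=512/263 B=1 C=2048/1991 E=2048/1277 F=3072/2501 G=1024/335] → run B
t=11: vr[A=512/263 B=2 C=2048/1991 E=2048/1277 F=3072/2501 G=1024/335] → run C
t=12: vr[A=512/263 B=2 C=3072/1991 E=2048/1277 F=3072/2501 G=1024/335] → run F
t=13: vr[A=512/263 B=2 C=3072/1991 E=2048/1277 F=4096/2501 G=1024/335] → run C
t=14: vr[A=512/263 B=2 E=2048/1277 F=4096/2501 G=1024/335] → run E
t=15: vr[A=512/263 B=2 E=3072/1277 F=4096/2501 G=1024/335] → run F
t=16: vr[A=512/263 B=2 E=3072/1277 G=1024/335] → run A
t=17: vr[A=1024/263 B=2 E=3072/1277 G=1024/335] → run B
t=18: vr[A=1024/263 E=3072/1277 G=1024/335] → run E
t=19: vr[A=1024/263 E=4096/1277 G=1024/335] → run G
t=20: vr[A=1024/263 E=4096/1277 G=2048/335] → run E
t=21: vr[A=1024/263 E=5120/1277 G=2048/335] → run A
t=22: vr[A=1536/263 E=5120/1277 G=2048/335] → run E
t=23: vr[A=1536/263 E=6144/1277 G=2048/335] → run E
t=24: vr[A=1536/263 E=7168/1277 G=2048/335] → run E
t=25: vr[A=1536/263 G=2048/335] → run A
t=26: vr[A=2048/263 G=2048/335] → run G
t=27: vr[A=2048/263 G=3072/335] → run A
t=28: vr[A=2560/263 G=3072/335] → run G
t=29: vr[A=2560/263 G=4096/335] → run A
t=30: vr[A=3072/263 G=4096/335] → run A
t=31: vr[G=4096/335] → run G
t=32: vr[G=1024/67] → run G
t=33: (idle)
t=34: (idle)
t=35: (idle)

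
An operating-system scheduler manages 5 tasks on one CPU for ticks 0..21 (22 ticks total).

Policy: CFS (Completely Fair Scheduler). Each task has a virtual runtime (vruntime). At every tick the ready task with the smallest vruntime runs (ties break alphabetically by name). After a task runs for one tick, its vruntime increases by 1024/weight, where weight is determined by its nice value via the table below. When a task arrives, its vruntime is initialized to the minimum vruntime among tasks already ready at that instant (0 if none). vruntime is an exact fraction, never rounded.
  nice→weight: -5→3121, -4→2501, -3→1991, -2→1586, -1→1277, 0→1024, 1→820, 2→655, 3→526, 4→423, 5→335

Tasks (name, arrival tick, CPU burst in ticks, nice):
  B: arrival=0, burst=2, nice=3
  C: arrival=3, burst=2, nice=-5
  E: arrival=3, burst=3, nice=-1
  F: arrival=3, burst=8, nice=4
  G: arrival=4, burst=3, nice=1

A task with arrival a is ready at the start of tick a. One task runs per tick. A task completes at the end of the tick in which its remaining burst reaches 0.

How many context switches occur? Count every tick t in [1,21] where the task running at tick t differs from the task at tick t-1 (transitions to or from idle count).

context switches = 13

t=0: vr[B=0] → run B
t=1: vr[B=512/263] → run B
t=2: (idle)
t=3: vr[C=0 E=0 F=0] → run C
t=4: vr[C=1024/3121 E=0 F=0 G=0] → run E
t=5: vr[C=1024/3121 E=1024/1277 F=0 G=0] → run F
t=6: vr[C=1024/3121 E=1024/1277 F=1024/423 G=0] → run G
t=7: vr[C=1024/3121 E=1024/1277 F=1024/423 G=256/205] → run C
t=8: vr[E=1024/1277 F=1024/423 G=256/205] → run E
t=9: vr[E=2048/1277 F=1024/423 G=256/205] → run G
t=10: vr[E=2048/1277 F=1024/423 G=512/205] → run E
t=11: vr[F=1024/423 G=512/205] → run F
t=12: vr[F=2048/423 G=512/205] → run G
t=13: vr[F=2048/423] → run F
t=14: vr[F=1024/141] → run F
t=15: vr[F=4096/423] → run F
t=16: vr[F=5120/423] → run F
t=17: vr[F=2048/141] → run F
t=18: vr[F=7168/423] → run F
t=19: (idle)
t=20: (idle)
t=21: (idle)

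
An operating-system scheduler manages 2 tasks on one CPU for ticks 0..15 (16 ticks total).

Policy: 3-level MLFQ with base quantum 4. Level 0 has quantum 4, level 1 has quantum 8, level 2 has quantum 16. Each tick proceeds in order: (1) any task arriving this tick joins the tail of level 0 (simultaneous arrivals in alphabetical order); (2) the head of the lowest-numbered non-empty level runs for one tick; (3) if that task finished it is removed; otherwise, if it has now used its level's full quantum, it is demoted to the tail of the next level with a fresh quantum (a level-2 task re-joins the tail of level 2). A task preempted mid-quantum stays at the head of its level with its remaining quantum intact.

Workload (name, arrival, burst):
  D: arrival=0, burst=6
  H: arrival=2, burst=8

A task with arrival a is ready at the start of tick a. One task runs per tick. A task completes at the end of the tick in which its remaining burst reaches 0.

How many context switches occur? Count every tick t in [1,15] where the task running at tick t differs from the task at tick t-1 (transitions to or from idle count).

t=0: L0/L1/L2 = D/-/- → run D
t=1: L0/L1/L2 = D/-/- → run D
t=2: L0/L1/L2 = DH/-/- → run D
t=3: L0/L1/L2 = DH/-/- → run D
t=4: L0/L1/L2 = H/D/- → run H
t=5: L0/L1/L2 = H/D/- → run H
t=6: L0/L1/L2 = H/D/- → run H
t=7: L0/L1/L2 = H/D/- → run H
t=8: L0/L1/L2 = -/DH/- → run D
t=9: L0/L1/L2 = -/DH/- → run D
t=10: L0/L1/L2 = -/H/- → run H
t=11: L0/L1/L2 = -/H/- → run H
t=12: L0/L1/L2 = -/H/- → run H
t=13: L0/L1/L2 = -/H/- → run H
t=14: (idle)
t=15: (idle)

context switches = 4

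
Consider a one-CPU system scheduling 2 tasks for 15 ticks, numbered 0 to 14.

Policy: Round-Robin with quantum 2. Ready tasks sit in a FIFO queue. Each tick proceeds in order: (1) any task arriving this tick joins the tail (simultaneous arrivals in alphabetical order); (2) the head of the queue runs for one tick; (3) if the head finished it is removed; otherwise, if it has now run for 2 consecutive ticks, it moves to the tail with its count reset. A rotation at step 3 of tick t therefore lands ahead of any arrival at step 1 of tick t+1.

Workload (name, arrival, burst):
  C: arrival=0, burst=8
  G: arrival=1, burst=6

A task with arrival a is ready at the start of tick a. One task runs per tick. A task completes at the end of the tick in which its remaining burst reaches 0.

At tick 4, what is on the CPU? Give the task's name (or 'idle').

t=0: queue=[C] q_used=0 → run C
t=1: queue=[C,G] q_used=1 → run C
t=2: queue=[G,C] q_used=0 → run G
t=3: queue=[G,C] q_used=1 → run G
t=4: queue=[C,G] q_used=0 → run C
t=5: queue=[C,G] q_used=1 → run C
t=6: queue=[G,C] q_used=0 → run G
t=7: queue=[G,C] q_used=1 → run G
t=8: queue=[C,G] q_used=0 → run C
t=9: queue=[C,G] q_used=1 → run C
t=10: queue=[G,C] q_used=0 → run G
t=11: queue=[G,C] q_used=1 → run G
t=12: queue=[C] q_used=0 → run C
t=13: queue=[C] q_used=1 → run C
t=14: (idle)

running at tick 4 = C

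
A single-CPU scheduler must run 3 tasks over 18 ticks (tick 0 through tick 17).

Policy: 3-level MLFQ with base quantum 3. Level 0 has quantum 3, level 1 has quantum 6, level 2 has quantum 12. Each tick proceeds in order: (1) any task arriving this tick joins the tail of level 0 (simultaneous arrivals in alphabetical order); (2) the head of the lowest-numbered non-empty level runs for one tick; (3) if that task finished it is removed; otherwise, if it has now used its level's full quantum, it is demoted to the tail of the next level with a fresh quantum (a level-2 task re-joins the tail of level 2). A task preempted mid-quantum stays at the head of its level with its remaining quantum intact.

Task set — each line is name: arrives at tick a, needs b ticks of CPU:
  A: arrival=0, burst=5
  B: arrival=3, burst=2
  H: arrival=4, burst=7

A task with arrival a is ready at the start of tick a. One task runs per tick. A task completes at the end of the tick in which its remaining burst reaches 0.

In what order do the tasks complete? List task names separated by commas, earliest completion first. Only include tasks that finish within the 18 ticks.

t=0: L0/L1/L2 = A/-/- → run A
t=1: L0/L1/L2 = A/-/- → run A
t=2: L0/L1/L2 = A/-/- → run A
t=3: L0/L1/L2 = B/A/- → run B
t=4: L0/L1/L2 = BH/A/- → run B
t=5: L0/L1/L2 = H/A/- → run H
t=6: L0/L1/L2 = H/A/- → run H
t=7: L0/L1/L2 = H/A/- → run H
t=8: L0/L1/L2 = -/AH/- → run A
t=9: L0/L1/L2 = -/AH/- → run A
t=10: L0/L1/L2 = -/H/- → run H
t=11: L0/L1/L2 = -/H/- → run H
t=12: L0/L1/L2 = -/H/- → run H
t=13: L0/L1/L2 = -/H/- → run H
t=14: (idle)
t=15: (idle)
t=16: (idle)
t=17: (idle)

completion order = B, A, H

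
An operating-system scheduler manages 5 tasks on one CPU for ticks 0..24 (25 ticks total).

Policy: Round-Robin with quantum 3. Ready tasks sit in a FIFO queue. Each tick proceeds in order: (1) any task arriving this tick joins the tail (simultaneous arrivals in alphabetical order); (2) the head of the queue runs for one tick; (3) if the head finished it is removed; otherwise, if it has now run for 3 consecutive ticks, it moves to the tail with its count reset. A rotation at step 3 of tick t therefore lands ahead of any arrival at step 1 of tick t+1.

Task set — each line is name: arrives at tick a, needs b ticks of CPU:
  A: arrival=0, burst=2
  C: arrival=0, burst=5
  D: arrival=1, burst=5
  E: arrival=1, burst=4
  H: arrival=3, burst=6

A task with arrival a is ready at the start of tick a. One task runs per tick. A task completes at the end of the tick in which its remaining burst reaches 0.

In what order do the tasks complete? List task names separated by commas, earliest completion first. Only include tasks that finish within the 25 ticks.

completion order = A, C, D, E, H

t=0: queue=[A,C] q_used=0 → run A
t=1: queue=[A,C,D,E] q_used=1 → run A
t=2: queue=[C,D,E] q_used=0 → run C
t=3: queue=[C,D,E,H] q_used=1 → run C
t=4: queue=[C,D,E,H] q_used=2 → run C
t=5: queue=[D,E,H,C] q_used=0 → run D
t=6: queue=[D,E,H,C] q_used=1 → run D
t=7: queue=[D,E,H,C] q_used=2 → run D
t=8: queue=[E,H,C,D] q_used=0 → run E
t=9: queue=[E,H,C,D] q_used=1 → run E
t=10: queue=[E,H,C,D] q_used=2 → run E
t=11: queue=[H,C,D,E] q_used=0 → run H
t=12: queue=[H,C,D,E] q_used=1 → run H
t=13: queue=[H,C,D,E] q_used=2 → run H
t=14: queue=[C,D,E,H] q_used=0 → run C
t=15: queue=[C,D,E,H] q_used=1 → run C
t=16: queue=[D,E,H] q_used=0 → run D
t=17: queue=[D,E,H] q_used=1 → run D
t=18: queue=[E,H] q_used=0 → run E
t=19: queue=[H] q_used=0 → run H
t=20: queue=[H] q_used=1 → run H
t=21: queue=[H] q_used=2 → run H
t=22: (idle)
t=23: (idle)
t=24: (idle)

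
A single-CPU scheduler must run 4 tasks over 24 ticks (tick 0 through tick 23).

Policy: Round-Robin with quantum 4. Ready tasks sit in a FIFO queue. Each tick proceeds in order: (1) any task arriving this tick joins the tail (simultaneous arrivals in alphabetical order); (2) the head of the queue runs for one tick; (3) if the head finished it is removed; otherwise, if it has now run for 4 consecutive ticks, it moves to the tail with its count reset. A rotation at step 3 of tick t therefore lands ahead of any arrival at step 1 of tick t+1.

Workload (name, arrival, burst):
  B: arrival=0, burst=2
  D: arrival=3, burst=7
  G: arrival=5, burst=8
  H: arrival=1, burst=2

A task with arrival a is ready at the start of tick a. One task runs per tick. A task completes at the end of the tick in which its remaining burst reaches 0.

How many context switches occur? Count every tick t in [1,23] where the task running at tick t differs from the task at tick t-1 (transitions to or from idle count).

context switches = 6

t=0: queue=[B] q_used=0 → run B
t=1: queue=[B,H] q_used=1 → run B
t=2: queue=[H] q_used=0 → run H
t=3: queue=[H,D] q_used=1 → run H
t=4: queue=[D] q_used=0 → run D
t=5: queue=[D,G] q_used=1 → run D
t=6: queue=[D,G] q_used=2 → run D
t=7: queue=[D,G] q_used=3 → run D
t=8: queue=[G,D] q_used=0 → run G
t=9: queue=[G,D] q_used=1 → run G
t=10: queue=[G,D] q_used=2 → run G
t=11: queue=[G,D] q_used=3 → run G
t=12: queue=[D,G] q_used=0 → run D
t=13: queue=[D,G] q_used=1 → run D
t=14: queue=[D,G] q_used=2 → run D
t=15: queue=[G] q_used=0 → run G
t=16: queue=[G] q_used=1 → run G
t=17: queue=[G] q_used=2 → run G
t=18: queue=[G] q_used=3 → run G
t=19: (idle)
t=20: (idle)
t=21: (idle)
t=22: (idle)
t=23: (idle)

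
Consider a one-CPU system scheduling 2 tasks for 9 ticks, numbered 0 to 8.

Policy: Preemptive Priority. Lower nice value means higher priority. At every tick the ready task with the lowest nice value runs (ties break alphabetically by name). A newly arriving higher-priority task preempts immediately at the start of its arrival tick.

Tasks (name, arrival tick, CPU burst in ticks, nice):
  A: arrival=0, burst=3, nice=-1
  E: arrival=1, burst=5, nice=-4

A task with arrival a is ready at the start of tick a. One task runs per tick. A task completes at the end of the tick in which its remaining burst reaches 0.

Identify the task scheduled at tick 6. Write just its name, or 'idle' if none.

running at tick 6 = A

t=0: ready={A} → run A
t=1: ready={A,E} → run E
t=2: ready={A,E} → run E
t=3: ready={A,E} → run E
t=4: ready={A,E} → run E
t=5: ready={A,E} → run E
t=6: ready={A} → run A
t=7: ready={A} → run A
t=8: (idle)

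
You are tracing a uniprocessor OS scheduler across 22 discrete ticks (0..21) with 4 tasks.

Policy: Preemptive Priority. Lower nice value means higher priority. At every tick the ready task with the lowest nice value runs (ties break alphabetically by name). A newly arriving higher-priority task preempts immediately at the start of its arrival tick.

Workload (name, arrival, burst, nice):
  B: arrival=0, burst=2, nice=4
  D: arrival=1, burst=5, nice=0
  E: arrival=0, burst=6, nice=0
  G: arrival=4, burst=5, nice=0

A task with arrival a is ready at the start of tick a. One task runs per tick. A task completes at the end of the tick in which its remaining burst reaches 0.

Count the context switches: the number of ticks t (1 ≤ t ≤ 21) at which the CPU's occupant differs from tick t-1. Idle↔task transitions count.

t=0: ready={B,E} → run E
t=1: ready={B,D,E} → run D
t=2: ready={B,D,E} → run D
t=3: ready={B,D,E} → run D
t=4: ready={B,D,E,G} → run D
t=5: ready={B,D,E,G} → run D
t=6: ready={B,E,G} → run E
t=7: ready={B,E,G} → run E
t=8: ready={B,E,G} → run E
t=9: ready={B,E,G} → run E
t=10: ready={B,E,G} → run E
t=11: ready={B,G} → run G
t=12: ready={B,G} → run G
t=13: ready={B,G} → run G
t=14: ready={B,G} → run G
t=15: ready={B,G} → run G
t=16: ready={B} → run B
t=17: ready={B} → run B
t=18: (idle)
t=19: (idle)
t=20: (idle)
t=21: (idle)

context switches = 5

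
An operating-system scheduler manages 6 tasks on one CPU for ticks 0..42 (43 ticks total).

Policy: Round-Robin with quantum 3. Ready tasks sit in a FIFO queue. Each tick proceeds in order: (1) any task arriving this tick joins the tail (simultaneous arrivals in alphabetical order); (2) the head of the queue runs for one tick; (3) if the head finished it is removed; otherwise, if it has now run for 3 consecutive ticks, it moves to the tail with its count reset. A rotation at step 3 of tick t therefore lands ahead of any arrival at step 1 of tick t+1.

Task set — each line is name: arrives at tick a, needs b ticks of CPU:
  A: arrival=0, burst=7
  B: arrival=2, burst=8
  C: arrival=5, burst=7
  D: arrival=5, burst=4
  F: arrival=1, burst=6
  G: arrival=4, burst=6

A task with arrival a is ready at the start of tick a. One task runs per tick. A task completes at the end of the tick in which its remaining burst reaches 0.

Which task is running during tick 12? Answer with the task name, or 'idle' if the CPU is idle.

running at tick 12 = G

t=0: queue=[A] q_used=0 → run A
t=1: queue=[A,F] q_used=1 → run A
t=2: queue=[A,F,B] q_used=2 → run A
t=3: queue=[F,B,A] q_used=0 → run F
t=4: queue=[F,B,A,G] q_used=1 → run F
t=5: queue=[F,B,A,G,C,D] q_used=2 → run F
t=6: queue=[B,A,G,C,D,F] q_used=0 → run B
t=7: queue=[B,A,G,C,D,F] q_used=1 → run B
t=8: queue=[B,A,G,C,D,F] q_used=2 → run B
t=9: queue=[A,G,C,D,F,B] q_used=0 → run A
t=10: queue=[A,G,C,D,F,B] q_used=1 → run A
t=11: queue=[A,G,C,D,F,B] q_used=2 → run A
t=12: queue=[G,C,D,F,B,A] q_used=0 → run G
t=13: queue=[G,C,D,F,B,A] q_used=1 → run G
t=14: queue=[G,C,D,F,B,A] q_used=2 → run G
t=15: queue=[C,D,F,B,A,G] q_used=0 → run C
t=16: queue=[C,D,F,B,A,G] q_used=1 → run C
t=17: queue=[C,D,F,B,A,G] q_used=2 → run C
t=18: queue=[D,F,B,A,G,C] q_used=0 → run D
t=19: queue=[D,F,B,A,G,C] q_used=1 → run D
t=20: queue=[D,F,B,A,G,C] q_used=2 → run D
t=21: queue=[F,B,A,G,C,D] q_used=0 → run F
t=22: queue=[F,B,A,G,C,D] q_used=1 → run F
t=23: queue=[F,B,A,G,C,D] q_used=2 → run F
t=24: queue=[B,A,G,C,D] q_used=0 → run B
t=25: queue=[B,A,G,C,D] q_used=1 → run B
t=26: queue=[B,A,G,C,D] q_used=2 → run B
t=27: queue=[A,G,C,D,B] q_used=0 → run A
t=28: queue=[G,C,D,B] q_used=0 → run G
t=29: queue=[G,C,D,B] q_used=1 → run G
t=30: queue=[G,C,D,B] q_used=2 → run G
t=31: queue=[C,D,B] q_used=0 → run C
t=32: queue=[C,D,B] q_used=1 → run C
t=33: queue=[C,D,B] q_used=2 → run C
t=34: queue=[D,B,C] q_used=0 → run D
t=35: queue=[B,C] q_used=0 → run B
t=36: queue=[B,C] q_used=1 → run B
t=37: queue=[C] q_used=0 → run C
t=38: (idle)
t=39: (idle)
t=40: (idle)
t=41: (idle)
t=42: (idle)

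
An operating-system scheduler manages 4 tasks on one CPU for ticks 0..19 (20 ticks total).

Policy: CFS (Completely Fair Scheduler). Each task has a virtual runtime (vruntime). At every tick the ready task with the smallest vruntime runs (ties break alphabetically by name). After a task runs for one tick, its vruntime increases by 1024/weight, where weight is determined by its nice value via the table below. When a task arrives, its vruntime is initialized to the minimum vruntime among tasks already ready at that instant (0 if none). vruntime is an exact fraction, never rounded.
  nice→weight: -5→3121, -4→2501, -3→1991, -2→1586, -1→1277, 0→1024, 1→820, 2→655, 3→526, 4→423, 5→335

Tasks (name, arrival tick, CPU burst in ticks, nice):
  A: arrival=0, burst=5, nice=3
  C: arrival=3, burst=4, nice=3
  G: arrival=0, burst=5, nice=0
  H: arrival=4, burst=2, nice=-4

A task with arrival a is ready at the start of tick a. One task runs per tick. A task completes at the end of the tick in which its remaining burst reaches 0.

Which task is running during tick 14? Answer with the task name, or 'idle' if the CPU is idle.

t=0: vr[A=0 G=0] → run A
t=1: vr[A=512/263 G=0] → run G
t=2: vr[A=512/263 G=1] → run G
t=3: vr[A=512/263 C=512/263 G=2] → run A
t=4: vr[A=1024/263 C=512/263 G=2 H=512/263] → run C
t=5: vr[A=1024/263 C=1024/263 G=2 H=512/263] → run H
t=6: vr[A=1024/263 C=1024/263 G=2 H=1549824/657763] → run G
t=7: vr[A=1024/263 C=1024/263 G=3 H=1549824/657763] → run H
t=8: vr[A=1024/263 C=1024/263 G=3] → run G
t=9: vr[A=1024/263 C=1024/263 G=4] → run A
t=10: vr[A=1536/263 C=1024/263 G=4] → run C
t=11: vr[A=1536/263 C=1536/263 G=4] → run G
t=12: vr[A=1536/263 C=1536/263] → run A
t=13: vr[A=2048/263 C=1536/263] → run C
t=14: vr[A=2048/263 C=2048/263] → run A
t=15: vr[C=2048/263] → run C
t=16: (idle)
t=17: (idle)
t=18: (idle)
t=19: (idle)

running at tick 14 = A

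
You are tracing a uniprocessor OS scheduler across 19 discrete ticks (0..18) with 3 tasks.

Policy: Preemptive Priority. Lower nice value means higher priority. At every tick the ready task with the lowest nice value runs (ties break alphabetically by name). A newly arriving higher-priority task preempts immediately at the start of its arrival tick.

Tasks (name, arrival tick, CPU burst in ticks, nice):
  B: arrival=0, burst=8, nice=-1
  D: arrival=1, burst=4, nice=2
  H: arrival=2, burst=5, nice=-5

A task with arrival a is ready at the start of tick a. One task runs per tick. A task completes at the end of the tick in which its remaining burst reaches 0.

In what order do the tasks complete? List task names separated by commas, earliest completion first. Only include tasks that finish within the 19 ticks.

completion order = H, B, D

t=0: ready={B} → run B
t=1: ready={B,D} → run B
t=2: ready={B,D,H} → run H
t=3: ready={B,D,H} → run H
t=4: ready={B,D,H} → run H
t=5: ready={B,D,H} → run H
t=6: ready={B,D,H} → run H
t=7: ready={B,D} → run B
t=8: ready={B,D} → run B
t=9: ready={B,D} → run B
t=10: ready={B,D} → run B
t=11: ready={B,D} → run B
t=12: ready={B,D} → run B
t=13: ready={D} → run D
t=14: ready={D} → run D
t=15: ready={D} → run D
t=16: ready={D} → run D
t=17: (idle)
t=18: (idle)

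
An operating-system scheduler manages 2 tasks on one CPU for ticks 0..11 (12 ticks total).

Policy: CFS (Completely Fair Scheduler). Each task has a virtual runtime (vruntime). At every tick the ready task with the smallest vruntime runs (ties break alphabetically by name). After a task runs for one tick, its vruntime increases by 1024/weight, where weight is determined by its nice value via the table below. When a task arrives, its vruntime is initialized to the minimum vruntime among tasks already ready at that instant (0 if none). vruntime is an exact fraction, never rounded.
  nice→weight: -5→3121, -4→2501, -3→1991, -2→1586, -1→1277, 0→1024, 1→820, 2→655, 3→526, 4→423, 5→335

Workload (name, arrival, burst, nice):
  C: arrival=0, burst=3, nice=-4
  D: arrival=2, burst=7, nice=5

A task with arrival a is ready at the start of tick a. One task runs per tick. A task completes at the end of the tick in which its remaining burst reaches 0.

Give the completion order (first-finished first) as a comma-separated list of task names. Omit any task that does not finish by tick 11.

t=0: vr[C=0] → run C
t=1: vr[C=1024/2501] → run C
t=2: vr[C=2048/2501 D=2048/2501] → run C
t=3: vr[D=2048/2501] → run D
t=4: vr[D=3247104/837835] → run D
t=5: vr[D=5808128/837835] → run D
t=6: vr[D=8369152/837835] → run D
t=7: vr[D=10930176/837835] → run D
t=8: vr[D=2698240/167567] → run D
t=9: vr[D=16052224/837835] → run D
t=10: (idle)
t=11: (idle)

completion order = C, D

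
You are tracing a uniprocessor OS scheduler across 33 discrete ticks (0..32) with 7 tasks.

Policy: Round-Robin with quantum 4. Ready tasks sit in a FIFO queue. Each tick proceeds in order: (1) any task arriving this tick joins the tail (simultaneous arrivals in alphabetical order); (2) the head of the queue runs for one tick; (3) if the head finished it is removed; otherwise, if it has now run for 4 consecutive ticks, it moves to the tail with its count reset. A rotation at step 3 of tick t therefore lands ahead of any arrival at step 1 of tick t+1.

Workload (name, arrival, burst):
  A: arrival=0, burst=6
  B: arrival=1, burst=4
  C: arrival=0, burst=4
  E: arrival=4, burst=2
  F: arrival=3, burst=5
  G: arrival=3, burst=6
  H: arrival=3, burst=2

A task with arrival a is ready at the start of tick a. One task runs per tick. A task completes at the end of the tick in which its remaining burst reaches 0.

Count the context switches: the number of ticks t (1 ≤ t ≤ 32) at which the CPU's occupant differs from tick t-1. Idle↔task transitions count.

t=0: queue=[A,C] q_used=0 → run A
t=1: queue=[A,C,B] q_used=1 → run A
t=2: queue=[A,C,B] q_used=2 → run A
t=3: queue=[A,C,B,F,G,H] q_used=3 → run A
t=4: queue=[C,B,F,G,H,A,E] q_used=0 → run C
t=5: queue=[C,B,F,G,H,A,E] q_used=1 → run C
t=6: queue=[C,B,F,G,H,A,E] q_used=2 → run C
t=7: queue=[C,B,F,G,H,A,E] q_used=3 → run C
t=8: queue=[B,F,G,H,A,E] q_used=0 → run B
t=9: queue=[B,F,G,H,A,E] q_used=1 → run B
t=10: queue=[B,F,G,H,A,E] q_used=2 → run B
t=11: queue=[B,F,G,H,A,E] q_used=3 → run B
t=12: queue=[F,G,H,A,E] q_used=0 → run F
t=13: queue=[F,G,H,A,E] q_used=1 → run F
t=14: queue=[F,G,H,A,E] q_used=2 → run F
t=15: queue=[F,G,H,A,E] q_used=3 → run F
t=16: queue=[G,H,A,E,F] q_used=0 → run G
t=17: queue=[G,H,A,E,F] q_used=1 → run G
t=18: queue=[G,H,A,E,F] q_used=2 → run G
t=19: queue=[G,H,A,E,F] q_used=3 → run G
t=20: queue=[H,A,E,F,G] q_used=0 → run H
t=21: queue=[H,A,E,F,G] q_used=1 → run H
t=22: queue=[A,E,F,G] q_used=0 → run A
t=23: queue=[A,E,F,G] q_used=1 → run A
t=24: queue=[E,F,G] q_used=0 → run E
t=25: queue=[E,F,G] q_used=1 → run E
t=26: queue=[F,G] q_used=0 → run F
t=27: queue=[G] q_used=0 → run G
t=28: queue=[G] q_used=1 → run G
t=29: (idle)
t=30: (idle)
t=31: (idle)
t=32: (idle)

context switches = 10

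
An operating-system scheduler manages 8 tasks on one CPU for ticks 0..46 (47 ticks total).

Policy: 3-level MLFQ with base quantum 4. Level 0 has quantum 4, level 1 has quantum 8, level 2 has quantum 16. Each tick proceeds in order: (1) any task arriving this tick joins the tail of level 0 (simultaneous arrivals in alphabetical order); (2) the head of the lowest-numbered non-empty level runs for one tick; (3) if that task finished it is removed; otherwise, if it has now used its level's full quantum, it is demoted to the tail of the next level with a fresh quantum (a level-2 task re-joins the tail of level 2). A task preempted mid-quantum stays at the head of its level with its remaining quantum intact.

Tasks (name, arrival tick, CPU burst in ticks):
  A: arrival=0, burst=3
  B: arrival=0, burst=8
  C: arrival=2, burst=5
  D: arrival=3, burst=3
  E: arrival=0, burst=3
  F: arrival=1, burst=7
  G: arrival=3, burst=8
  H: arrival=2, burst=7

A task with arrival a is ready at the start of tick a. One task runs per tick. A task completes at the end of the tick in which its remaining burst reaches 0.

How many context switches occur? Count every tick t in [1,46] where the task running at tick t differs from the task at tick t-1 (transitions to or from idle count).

t=0: L0/L1/L2 = ABE/-/- → run A
t=1: L0/L1/L2 = ABEF/-/- → run A
t=2: L0/L1/L2 = ABEFCH/-/- → run A
t=3: L0/L1/L2 = BEFCHDG/-/- → run B
t=4: L0/L1/L2 = BEFCHDG/-/- → run B
t=5: L0/L1/L2 = BEFCHDG/-/- → run B
t=6: L0/L1/L2 = BEFCHDG/-/- → run B
t=7: L0/L1/L2 = EFCHDG/B/- → run E
t=8: L0/L1/L2 = EFCHDG/B/- → run E
t=9: L0/L1/L2 = EFCHDG/B/- → run E
t=10: L0/L1/L2 = FCHDG/B/- → run F
t=11: L0/L1/L2 = FCHDG/B/- → run F
t=12: L0/L1/L2 = FCHDG/B/- → run F
t=13: L0/L1/L2 = FCHDG/B/- → run F
t=14: L0/L1/L2 = CHDG/BF/- → run C
t=15: L0/L1/L2 = CHDG/BF/- → run C
t=16: L0/L1/L2 = CHDG/BF/- → run C
t=17: L0/L1/L2 = CHDG/BF/- → run C
t=18: L0/L1/L2 = HDG/BFC/- → run H
t=19: L0/L1/L2 = HDG/BFC/- → run H
t=20: L0/L1/L2 = HDG/BFC/- → run H
t=21: L0/L1/L2 = HDG/BFC/- → run H
t=22: L0/L1/L2 = DG/BFCH/- → run D
t=23: L0/L1/L2 = DG/BFCH/- → run D
t=24: L0/L1/L2 = DG/BFCH/- → run D
t=25: L0/L1/L2 = G/BFCH/- → run G
t=26: L0/L1/L2 = G/BFCH/- → run G
t=27: L0/L1/L2 = G/BFCH/- → run G
t=28: L0/L1/L2 = G/BFCH/- → run G
t=29: L0/L1/L2 = -/BFCHG/- → run B
t=30: L0/L1/L2 = -/BFCHG/- → run B
t=31: L0/L1/L2 = -/BFCHG/- → run B
t=32: L0/L1/L2 = -/BFCHG/- → run B
t=33: L0/L1/L2 = -/FCHG/- → run F
t=34: L0/L1/L2 = -/FCHG/- → run F
t=35: L0/L1/L2 = -/FCHG/- → run F
t=36: L0/L1/L2 = -/CHG/- → run C
t=37: L0/L1/L2 = -/HG/- → run H
t=38: L0/L1/L2 = -/HG/- → run H
t=39: L0/L1/L2 = -/HG/- → run H
t=40: L0/L1/L2 = -/G/- → run G
t=41: L0/L1/L2 = -/G/- → run G
t=42: L0/L1/L2 = -/G/- → run G
t=43: L0/L1/L2 = -/G/- → run G
t=44: (idle)
t=45: (idle)
t=46: (idle)

context switches = 13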